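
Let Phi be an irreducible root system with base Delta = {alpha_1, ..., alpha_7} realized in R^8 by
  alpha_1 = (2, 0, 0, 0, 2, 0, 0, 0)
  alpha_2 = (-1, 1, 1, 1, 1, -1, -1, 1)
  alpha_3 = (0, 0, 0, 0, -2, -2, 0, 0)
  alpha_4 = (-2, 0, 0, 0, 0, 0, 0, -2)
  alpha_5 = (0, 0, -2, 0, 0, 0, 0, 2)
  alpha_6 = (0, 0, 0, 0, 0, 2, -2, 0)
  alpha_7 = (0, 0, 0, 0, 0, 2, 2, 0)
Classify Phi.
type E_7

Compute the Cartan integers a_ij = 2(alpha_i, alpha_j)/(alpha_j, alpha_j); the resulting 7x7 Cartan matrix is
[[2, 0, -1, -1, 0, 0, 0], [0, 2, 0, 0, 0, 0, -1], [-1, 0, 2, 0, 0, -1, -1], [-1, 0, 0, 2, -1, 0, 0], [0, 0, 0, -1, 2, 0, 0], [0, 0, -1, 0, 0, 2, 0], [0, -1, -1, 0, 0, 0, 2]].
All simple roots have the same length, so the diagram is simply laced. The associated Dynkin diagram is a chain of 6 nodes with one extra node attached to the third node from one end (E_7), so the type is E_7.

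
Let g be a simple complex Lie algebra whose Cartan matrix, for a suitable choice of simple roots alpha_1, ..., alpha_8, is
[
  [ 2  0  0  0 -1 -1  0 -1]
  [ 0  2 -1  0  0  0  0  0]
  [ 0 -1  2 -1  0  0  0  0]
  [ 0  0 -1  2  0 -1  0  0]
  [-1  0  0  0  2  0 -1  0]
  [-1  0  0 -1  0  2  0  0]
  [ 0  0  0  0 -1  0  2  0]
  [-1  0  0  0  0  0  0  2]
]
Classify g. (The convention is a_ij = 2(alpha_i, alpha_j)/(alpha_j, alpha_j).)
E_8

The matrix has rank 8 with 2's on the diagonal. Reading the off-diagonal entries as Dynkin edges (a single edge where a_ij = a_ji = -1; a double or triple edge where a_ij * a_ji = 2 or 3), the diagram is a chain of 7 nodes with one extra node attached to the third node from one end (E_8). One simple-root ordering that puts it in standard form is (alpha_7, alpha_8, alpha_5, alpha_1, alpha_6, alpha_4, alpha_3, alpha_2). So the algebra is type E_8.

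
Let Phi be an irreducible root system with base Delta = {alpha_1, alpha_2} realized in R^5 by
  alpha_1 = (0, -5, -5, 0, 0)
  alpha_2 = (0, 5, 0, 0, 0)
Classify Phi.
Compute the Cartan integers a_ij = 2(alpha_i, alpha_j)/(alpha_j, alpha_j); the resulting 2x2 Cartan matrix is
[[2, -2], [-1, 2]].
The roots have two lengths (squared-length ratio 2:1); the short ones are alpha_{2}. The associated Dynkin diagram is a chain of 2 nodes with a double edge at one end; the terminal node there is the unique short simple root (B_2), so the type is B_2 (the algebra so(5)).

B_2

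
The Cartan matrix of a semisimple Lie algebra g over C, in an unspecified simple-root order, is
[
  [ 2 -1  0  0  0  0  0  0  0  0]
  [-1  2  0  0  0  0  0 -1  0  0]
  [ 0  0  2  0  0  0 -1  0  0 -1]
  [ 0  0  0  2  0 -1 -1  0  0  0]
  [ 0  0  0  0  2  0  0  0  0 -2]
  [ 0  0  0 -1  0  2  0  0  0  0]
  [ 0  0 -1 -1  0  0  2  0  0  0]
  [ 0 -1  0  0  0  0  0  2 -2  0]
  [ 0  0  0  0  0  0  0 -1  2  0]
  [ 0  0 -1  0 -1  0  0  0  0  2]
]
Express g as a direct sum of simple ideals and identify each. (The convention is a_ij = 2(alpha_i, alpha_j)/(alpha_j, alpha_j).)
The diagram associated to this matrix has two connected components: the simple roots {alpha_1, alpha_2, alpha_8, alpha_9} form a chain of 4 nodes with a double edge at one end; the terminal node there is the unique short simple root (B_4), and {alpha_3, alpha_4, alpha_5, alpha_6, alpha_7, alpha_10} form a chain of 6 nodes with a double edge at one end; the terminal node there is the unique long simple root (C_6). A semisimple Lie algebra decomposes uniquely as the direct sum of simple ideals, one per connected component of its Dynkin diagram, so g ≅ B_4 ⊕ C_6 (dimension 36 + 78 = 114).

B_4 + C_6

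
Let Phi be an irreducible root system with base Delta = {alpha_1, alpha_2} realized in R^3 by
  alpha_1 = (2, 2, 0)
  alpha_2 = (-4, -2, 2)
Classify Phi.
G_2

Compute the Cartan integers a_ij = 2(alpha_i, alpha_j)/(alpha_j, alpha_j); the resulting 2x2 Cartan matrix is
[[2, -1], [-3, 2]].
The roots have two lengths (squared-length ratio 3:1); the short ones are alpha_{1}. The associated Dynkin diagram is two nodes joined by a triple edge (G_2), so the type is G_2.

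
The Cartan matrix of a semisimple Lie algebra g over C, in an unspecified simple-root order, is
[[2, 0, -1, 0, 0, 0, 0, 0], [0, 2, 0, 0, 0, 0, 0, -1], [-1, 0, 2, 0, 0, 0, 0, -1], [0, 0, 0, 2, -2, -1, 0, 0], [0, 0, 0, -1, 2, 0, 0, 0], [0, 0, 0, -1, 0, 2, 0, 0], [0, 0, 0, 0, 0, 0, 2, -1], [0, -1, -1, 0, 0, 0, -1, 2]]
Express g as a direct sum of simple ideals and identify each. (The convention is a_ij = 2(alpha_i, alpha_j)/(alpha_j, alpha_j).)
The diagram associated to this matrix has two connected components: the simple roots {alpha_4, alpha_5, alpha_6} form a chain of 3 nodes with a double edge at one end; the terminal node there is the unique short simple root (B_3), and {alpha_1, alpha_2, alpha_3, alpha_7, alpha_8} form a chain of 3 nodes with a fork of two nodes at one end (D_5). A semisimple Lie algebra decomposes uniquely as the direct sum of simple ideals, one per connected component of its Dynkin diagram, so g ≅ B_3 ⊕ D_5 (dimension 21 + 45 = 66).

B3 + D5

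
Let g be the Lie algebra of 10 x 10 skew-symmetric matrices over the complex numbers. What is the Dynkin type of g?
D5

This is so(10) with 10 even, which has dimension 10(10-1)/2 = 45 and rank 10/2 = 5. In the classification of classical Lie algebras, the orthogonal algebra so(2n) in an even number of variables has type D_n; here n = 5, so the Dynkin diagram is a chain of 3 nodes with a fork of two nodes at one end (D_5). Hence the type is D_5.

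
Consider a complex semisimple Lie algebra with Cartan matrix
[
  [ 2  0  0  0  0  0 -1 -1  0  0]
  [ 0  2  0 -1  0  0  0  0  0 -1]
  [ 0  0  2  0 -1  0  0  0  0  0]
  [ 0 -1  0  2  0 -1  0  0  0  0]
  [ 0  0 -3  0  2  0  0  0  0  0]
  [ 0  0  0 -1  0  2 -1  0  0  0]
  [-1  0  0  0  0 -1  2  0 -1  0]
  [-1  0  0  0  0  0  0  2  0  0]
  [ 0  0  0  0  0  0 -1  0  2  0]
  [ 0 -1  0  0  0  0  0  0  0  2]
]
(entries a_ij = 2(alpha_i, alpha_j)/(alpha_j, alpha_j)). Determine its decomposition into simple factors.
type E_8 ⊕ type G_2

The diagram associated to this matrix has two connected components: the simple roots {alpha_1, alpha_2, alpha_4, alpha_6, alpha_7, alpha_8, alpha_9, alpha_10} form a chain of 7 nodes with one extra node attached to the third node from one end (E_8), and {alpha_3, alpha_5} form two nodes joined by a triple edge (G_2). A semisimple Lie algebra decomposes uniquely as the direct sum of simple ideals, one per connected component of its Dynkin diagram, so g ≅ E_8 ⊕ G_2 (dimension 248 + 14 = 262).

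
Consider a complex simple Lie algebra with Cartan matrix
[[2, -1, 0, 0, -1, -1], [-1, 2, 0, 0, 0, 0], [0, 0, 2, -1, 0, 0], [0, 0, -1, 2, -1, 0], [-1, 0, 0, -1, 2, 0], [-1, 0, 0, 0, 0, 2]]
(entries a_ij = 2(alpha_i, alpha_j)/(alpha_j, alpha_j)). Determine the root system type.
The matrix has rank 6 with 2's on the diagonal. Reading the off-diagonal entries as Dynkin edges (a single edge where a_ij = a_ji = -1; a double or triple edge where a_ij * a_ji = 2 or 3), the diagram is a chain of 4 nodes with a fork of two nodes at one end (D_6). One simple-root ordering that puts it in standard form is (alpha_3, alpha_4, alpha_5, alpha_1, alpha_2, alpha_6). So the algebra is type D_6, i.e. so(12).

D_6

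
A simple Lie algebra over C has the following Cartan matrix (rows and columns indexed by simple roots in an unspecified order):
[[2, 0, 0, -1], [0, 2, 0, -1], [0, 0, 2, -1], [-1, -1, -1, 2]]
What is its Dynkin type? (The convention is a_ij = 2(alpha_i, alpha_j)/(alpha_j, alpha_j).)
The matrix has rank 4 with 2's on the diagonal. Reading the off-diagonal entries as Dynkin edges (a single edge where a_ij = a_ji = -1; a double or triple edge where a_ij * a_ji = 2 or 3), the diagram is a chain of 2 nodes with a fork of two nodes at one end (D_4). One simple-root ordering that puts it in standard form is (alpha_1, alpha_4, alpha_2, alpha_3). So the algebra is type D_4, i.e. so(8).

D_4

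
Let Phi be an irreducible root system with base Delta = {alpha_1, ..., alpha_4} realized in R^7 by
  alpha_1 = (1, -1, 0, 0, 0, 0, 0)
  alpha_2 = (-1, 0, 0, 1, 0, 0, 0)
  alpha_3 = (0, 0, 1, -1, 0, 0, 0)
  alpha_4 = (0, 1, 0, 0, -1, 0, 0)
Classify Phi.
type A_4

Compute the Cartan integers a_ij = 2(alpha_i, alpha_j)/(alpha_j, alpha_j); the resulting 4x4 Cartan matrix is
[[2, -1, 0, -1], [-1, 2, -1, 0], [0, -1, 2, 0], [-1, 0, 0, 2]].
All simple roots have the same length, so the diagram is simply laced. The associated Dynkin diagram is a chain of 4 nodes with single edges (A_4), so the type is A_4 (the algebra sl(5)).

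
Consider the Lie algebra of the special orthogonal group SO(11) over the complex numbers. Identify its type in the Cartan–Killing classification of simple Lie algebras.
This is so(11) with 11 odd, which has dimension 11(11-1)/2 = 55 and rank (11-1)/2 = 5. In the classification of classical Lie algebras, the orthogonal algebra so(2n+1) in an odd number of variables has type B_n; here n = 5, so the Dynkin diagram is a chain of 5 nodes with a double edge at one end; the terminal node there is the unique short simple root (B_5). Hence the type is B_5.

B5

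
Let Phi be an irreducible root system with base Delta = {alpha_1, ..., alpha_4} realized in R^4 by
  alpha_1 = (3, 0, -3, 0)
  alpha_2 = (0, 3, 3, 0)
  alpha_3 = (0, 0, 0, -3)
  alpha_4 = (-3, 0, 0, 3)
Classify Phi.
B_4 (so(9))

Compute the Cartan integers a_ij = 2(alpha_i, alpha_j)/(alpha_j, alpha_j); the resulting 4x4 Cartan matrix is
[[2, -1, 0, -1], [-1, 2, 0, 0], [0, 0, 2, -1], [-1, 0, -2, 2]].
The roots have two lengths (squared-length ratio 2:1); the short ones are alpha_{3}. The associated Dynkin diagram is a chain of 4 nodes with a double edge at one end; the terminal node there is the unique short simple root (B_4), so the type is B_4 (the algebra so(9)).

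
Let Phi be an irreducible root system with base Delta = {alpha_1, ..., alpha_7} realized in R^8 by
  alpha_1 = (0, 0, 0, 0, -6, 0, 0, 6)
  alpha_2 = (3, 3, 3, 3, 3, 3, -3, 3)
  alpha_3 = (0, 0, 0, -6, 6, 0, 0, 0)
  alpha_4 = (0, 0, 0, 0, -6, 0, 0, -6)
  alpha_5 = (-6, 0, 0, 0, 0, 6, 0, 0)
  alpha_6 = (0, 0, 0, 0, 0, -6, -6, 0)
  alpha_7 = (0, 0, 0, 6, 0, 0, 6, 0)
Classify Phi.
E_7

Compute the Cartan integers a_ij = 2(alpha_i, alpha_j)/(alpha_j, alpha_j); the resulting 7x7 Cartan matrix is
[[2, 0, -1, 0, 0, 0, 0], [0, 2, 0, -1, 0, 0, 0], [-1, 0, 2, -1, 0, 0, -1], [0, -1, -1, 2, 0, 0, 0], [0, 0, 0, 0, 2, -1, 0], [0, 0, 0, 0, -1, 2, -1], [0, 0, -1, 0, 0, -1, 2]].
All simple roots have the same length, so the diagram is simply laced. The associated Dynkin diagram is a chain of 6 nodes with one extra node attached to the third node from one end (E_7), so the type is E_7.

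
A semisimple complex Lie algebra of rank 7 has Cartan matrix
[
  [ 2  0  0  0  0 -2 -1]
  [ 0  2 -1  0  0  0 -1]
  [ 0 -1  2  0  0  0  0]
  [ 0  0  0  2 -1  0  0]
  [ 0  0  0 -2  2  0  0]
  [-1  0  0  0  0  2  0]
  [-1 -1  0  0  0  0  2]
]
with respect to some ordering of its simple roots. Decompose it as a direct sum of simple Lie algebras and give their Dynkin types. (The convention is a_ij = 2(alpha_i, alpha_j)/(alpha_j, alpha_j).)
The diagram associated to this matrix has two connected components: the simple roots {alpha_4, alpha_5} form a chain of 2 nodes with a double edge at one end; the terminal node there is the unique short simple root (B_2), and {alpha_1, alpha_2, alpha_3, alpha_6, alpha_7} form a chain of 5 nodes with a double edge at one end; the terminal node there is the unique short simple root (B_5). A semisimple Lie algebra decomposes uniquely as the direct sum of simple ideals, one per connected component of its Dynkin diagram, so g ≅ B_2 ⊕ B_5 (dimension 10 + 55 = 65).

type B_2 + type B_5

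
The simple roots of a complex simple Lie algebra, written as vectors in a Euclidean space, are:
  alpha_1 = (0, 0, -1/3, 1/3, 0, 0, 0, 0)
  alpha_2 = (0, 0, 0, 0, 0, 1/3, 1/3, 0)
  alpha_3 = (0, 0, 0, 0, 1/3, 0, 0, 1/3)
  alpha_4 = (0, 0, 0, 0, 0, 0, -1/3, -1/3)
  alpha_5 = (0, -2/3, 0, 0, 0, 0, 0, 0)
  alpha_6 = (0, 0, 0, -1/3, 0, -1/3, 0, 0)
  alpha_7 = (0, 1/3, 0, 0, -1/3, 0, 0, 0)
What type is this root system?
type C_7

Compute the Cartan integers a_ij = 2(alpha_i, alpha_j)/(alpha_j, alpha_j); the resulting 7x7 Cartan matrix is
[[2, 0, 0, 0, 0, -1, 0], [0, 2, 0, -1, 0, -1, 0], [0, 0, 2, -1, 0, 0, -1], [0, -1, -1, 2, 0, 0, 0], [0, 0, 0, 0, 2, 0, -2], [-1, -1, 0, 0, 0, 2, 0], [0, 0, -1, 0, -1, 0, 2]].
The roots have two lengths (squared-length ratio 2:1); the short ones are alpha_{1,2,3,4,6,7}. The associated Dynkin diagram is a chain of 7 nodes with a double edge at one end; the terminal node there is the unique long simple root (C_7), so the type is C_7 (the algebra sp(14)).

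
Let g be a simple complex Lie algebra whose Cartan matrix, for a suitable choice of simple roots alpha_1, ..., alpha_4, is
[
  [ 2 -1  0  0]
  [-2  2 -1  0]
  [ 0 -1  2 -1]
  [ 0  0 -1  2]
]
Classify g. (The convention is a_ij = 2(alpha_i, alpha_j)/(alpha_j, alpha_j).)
The matrix has rank 4 with 2's on the diagonal. Reading the off-diagonal entries as Dynkin edges (a single edge where a_ij = a_ji = -1; a double or triple edge where a_ij * a_ji = 2 or 3), the diagram is a chain of 4 nodes with a double edge at one end; the terminal node there is the unique short simple root (B_4). One simple-root ordering that puts it in standard form is (alpha_4, alpha_3, alpha_2, alpha_1). So the algebra is type B_4, i.e. so(9).

B4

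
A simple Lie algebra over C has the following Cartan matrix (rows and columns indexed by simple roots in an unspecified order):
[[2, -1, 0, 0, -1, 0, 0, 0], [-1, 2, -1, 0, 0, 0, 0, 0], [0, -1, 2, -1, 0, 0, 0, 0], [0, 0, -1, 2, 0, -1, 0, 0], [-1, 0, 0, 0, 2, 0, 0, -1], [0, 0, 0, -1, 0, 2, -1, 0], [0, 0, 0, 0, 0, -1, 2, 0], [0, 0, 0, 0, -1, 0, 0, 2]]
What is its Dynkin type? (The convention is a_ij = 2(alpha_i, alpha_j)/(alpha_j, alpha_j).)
A8

The matrix has rank 8 with 2's on the diagonal. Reading the off-diagonal entries as Dynkin edges (a single edge where a_ij = a_ji = -1; a double or triple edge where a_ij * a_ji = 2 or 3), the diagram is a chain of 8 nodes with single edges (A_8). One simple-root ordering that puts it in standard form is (alpha_8, alpha_5, alpha_1, alpha_2, alpha_3, alpha_4, alpha_6, alpha_7). So the algebra is type A_8, i.e. sl(9).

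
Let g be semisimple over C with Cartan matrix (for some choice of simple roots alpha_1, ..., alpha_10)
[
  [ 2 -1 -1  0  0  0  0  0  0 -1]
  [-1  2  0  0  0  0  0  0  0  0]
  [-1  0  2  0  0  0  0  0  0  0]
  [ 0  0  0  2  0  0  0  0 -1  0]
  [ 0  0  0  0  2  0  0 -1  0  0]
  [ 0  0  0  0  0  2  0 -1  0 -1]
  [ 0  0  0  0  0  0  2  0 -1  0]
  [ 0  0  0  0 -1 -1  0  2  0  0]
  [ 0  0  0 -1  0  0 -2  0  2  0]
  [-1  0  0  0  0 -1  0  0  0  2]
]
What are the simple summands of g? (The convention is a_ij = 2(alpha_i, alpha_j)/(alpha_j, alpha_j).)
B3 ⊕ D7

The diagram associated to this matrix has two connected components: the simple roots {alpha_4, alpha_7, alpha_9} form a chain of 3 nodes with a double edge at one end; the terminal node there is the unique short simple root (B_3), and {alpha_1, alpha_2, alpha_3, alpha_5, alpha_6, alpha_8, alpha_10} form a chain of 5 nodes with a fork of two nodes at one end (D_7). A semisimple Lie algebra decomposes uniquely as the direct sum of simple ideals, one per connected component of its Dynkin diagram, so g ≅ B_3 ⊕ D_7 (dimension 21 + 91 = 112).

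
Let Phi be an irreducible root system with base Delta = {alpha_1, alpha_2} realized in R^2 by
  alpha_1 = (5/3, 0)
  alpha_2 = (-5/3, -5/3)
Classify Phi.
type B_2

Compute the Cartan integers a_ij = 2(alpha_i, alpha_j)/(alpha_j, alpha_j); the resulting 2x2 Cartan matrix is
[[2, -1], [-2, 2]].
The roots have two lengths (squared-length ratio 2:1); the short ones are alpha_{1}. The associated Dynkin diagram is a chain of 2 nodes with a double edge at one end; the terminal node there is the unique short simple root (B_2), so the type is B_2 (the algebra so(5)).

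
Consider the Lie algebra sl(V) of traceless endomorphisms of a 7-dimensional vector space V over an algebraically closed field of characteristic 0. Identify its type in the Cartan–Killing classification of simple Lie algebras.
A6

This is sl(7), which has dimension 7^2 - 1 = 48 and rank 7 - 1 = 6 (a Cartan subalgebra is the diagonal traceless matrices). In the classification of classical Lie algebras, the special linear algebra sl(n+1) has type A_n; here n = 6, so the Dynkin diagram is a chain of 6 nodes with single edges (A_6). Hence the type is A_6.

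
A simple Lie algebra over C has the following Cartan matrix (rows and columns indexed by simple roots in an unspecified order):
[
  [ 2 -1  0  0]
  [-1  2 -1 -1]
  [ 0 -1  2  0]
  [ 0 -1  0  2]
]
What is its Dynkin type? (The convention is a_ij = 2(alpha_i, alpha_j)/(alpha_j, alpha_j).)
D4

The matrix has rank 4 with 2's on the diagonal. Reading the off-diagonal entries as Dynkin edges (a single edge where a_ij = a_ji = -1; a double or triple edge where a_ij * a_ji = 2 or 3), the diagram is a chain of 2 nodes with a fork of two nodes at one end (D_4). One simple-root ordering that puts it in standard form is (alpha_3, alpha_2, alpha_4, alpha_1). So the algebra is type D_4, i.e. so(8).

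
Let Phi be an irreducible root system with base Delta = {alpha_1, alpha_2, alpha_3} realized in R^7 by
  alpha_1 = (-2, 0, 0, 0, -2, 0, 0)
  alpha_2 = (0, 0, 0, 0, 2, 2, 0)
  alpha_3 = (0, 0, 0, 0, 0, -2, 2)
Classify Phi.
A_3

Compute the Cartan integers a_ij = 2(alpha_i, alpha_j)/(alpha_j, alpha_j); the resulting 3x3 Cartan matrix is
[[2, -1, 0], [-1, 2, -1], [0, -1, 2]].
All simple roots have the same length, so the diagram is simply laced. The associated Dynkin diagram is a chain of 3 nodes with single edges (A_3), so the type is A_3 (the algebra sl(4)).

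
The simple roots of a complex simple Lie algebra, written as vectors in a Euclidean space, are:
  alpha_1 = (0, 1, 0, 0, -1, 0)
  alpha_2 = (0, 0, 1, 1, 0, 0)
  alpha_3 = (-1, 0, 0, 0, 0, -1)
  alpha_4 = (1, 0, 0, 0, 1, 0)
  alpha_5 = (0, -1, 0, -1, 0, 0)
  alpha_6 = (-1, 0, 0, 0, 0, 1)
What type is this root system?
D_6

Compute the Cartan integers a_ij = 2(alpha_i, alpha_j)/(alpha_j, alpha_j); the resulting 6x6 Cartan matrix is
[[2, 0, 0, -1, -1, 0], [0, 2, 0, 0, -1, 0], [0, 0, 2, -1, 0, 0], [-1, 0, -1, 2, 0, -1], [-1, -1, 0, 0, 2, 0], [0, 0, 0, -1, 0, 2]].
All simple roots have the same length, so the diagram is simply laced. The associated Dynkin diagram is a chain of 4 nodes with a fork of two nodes at one end (D_6), so the type is D_6 (the algebra so(12)).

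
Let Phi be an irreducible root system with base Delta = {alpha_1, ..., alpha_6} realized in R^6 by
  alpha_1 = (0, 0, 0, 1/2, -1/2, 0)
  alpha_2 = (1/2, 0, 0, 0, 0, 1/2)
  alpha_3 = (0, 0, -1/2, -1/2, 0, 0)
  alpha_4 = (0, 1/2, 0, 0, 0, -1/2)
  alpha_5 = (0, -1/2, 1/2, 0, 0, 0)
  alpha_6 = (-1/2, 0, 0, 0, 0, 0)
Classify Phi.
Compute the Cartan integers a_ij = 2(alpha_i, alpha_j)/(alpha_j, alpha_j); the resulting 6x6 Cartan matrix is
[[2, 0, -1, 0, 0, 0], [0, 2, 0, -1, 0, -2], [-1, 0, 2, 0, -1, 0], [0, -1, 0, 2, -1, 0], [0, 0, -1, -1, 2, 0], [0, -1, 0, 0, 0, 2]].
The roots have two lengths (squared-length ratio 2:1); the short ones are alpha_{6}. The associated Dynkin diagram is a chain of 6 nodes with a double edge at one end; the terminal node there is the unique short simple root (B_6), so the type is B_6 (the algebra so(13)).

B_6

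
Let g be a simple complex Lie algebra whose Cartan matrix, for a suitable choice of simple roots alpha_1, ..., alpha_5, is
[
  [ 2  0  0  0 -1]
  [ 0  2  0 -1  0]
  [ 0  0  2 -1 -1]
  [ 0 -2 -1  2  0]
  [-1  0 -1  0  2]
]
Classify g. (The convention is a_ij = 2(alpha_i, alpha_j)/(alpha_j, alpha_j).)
B5

The matrix has rank 5 with 2's on the diagonal. Reading the off-diagonal entries as Dynkin edges (a single edge where a_ij = a_ji = -1; a double or triple edge where a_ij * a_ji = 2 or 3), the diagram is a chain of 5 nodes with a double edge at one end; the terminal node there is the unique short simple root (B_5). One simple-root ordering that puts it in standard form is (alpha_1, alpha_5, alpha_3, alpha_4, alpha_2). So the algebra is type B_5, i.e. so(11).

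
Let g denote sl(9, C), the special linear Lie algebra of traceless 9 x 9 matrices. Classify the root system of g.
This is sl(9), which has dimension 9^2 - 1 = 80 and rank 9 - 1 = 8 (a Cartan subalgebra is the diagonal traceless matrices). In the classification of classical Lie algebras, the special linear algebra sl(n+1) has type A_n; here n = 8, so the Dynkin diagram is a chain of 8 nodes with single edges (A_8). Hence the type is A_8.

A8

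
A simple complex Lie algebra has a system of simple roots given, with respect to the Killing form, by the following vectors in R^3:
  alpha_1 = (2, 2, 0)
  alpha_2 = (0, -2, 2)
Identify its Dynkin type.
type A_2

Compute the Cartan integers a_ij = 2(alpha_i, alpha_j)/(alpha_j, alpha_j); the resulting 2x2 Cartan matrix is
[[2, -1], [-1, 2]].
All simple roots have the same length, so the diagram is simply laced. The associated Dynkin diagram is a chain of 2 nodes with single edges (A_2), so the type is A_2 (the algebra sl(3)).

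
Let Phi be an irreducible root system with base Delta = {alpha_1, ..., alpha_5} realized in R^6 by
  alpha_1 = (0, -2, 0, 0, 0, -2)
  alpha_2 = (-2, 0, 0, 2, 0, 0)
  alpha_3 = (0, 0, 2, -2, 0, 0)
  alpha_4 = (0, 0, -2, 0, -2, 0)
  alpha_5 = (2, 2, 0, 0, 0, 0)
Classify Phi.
type A_5

Compute the Cartan integers a_ij = 2(alpha_i, alpha_j)/(alpha_j, alpha_j); the resulting 5x5 Cartan matrix is
[[2, 0, 0, 0, -1], [0, 2, -1, 0, -1], [0, -1, 2, -1, 0], [0, 0, -1, 2, 0], [-1, -1, 0, 0, 2]].
All simple roots have the same length, so the diagram is simply laced. The associated Dynkin diagram is a chain of 5 nodes with single edges (A_5), so the type is A_5 (the algebra sl(6)).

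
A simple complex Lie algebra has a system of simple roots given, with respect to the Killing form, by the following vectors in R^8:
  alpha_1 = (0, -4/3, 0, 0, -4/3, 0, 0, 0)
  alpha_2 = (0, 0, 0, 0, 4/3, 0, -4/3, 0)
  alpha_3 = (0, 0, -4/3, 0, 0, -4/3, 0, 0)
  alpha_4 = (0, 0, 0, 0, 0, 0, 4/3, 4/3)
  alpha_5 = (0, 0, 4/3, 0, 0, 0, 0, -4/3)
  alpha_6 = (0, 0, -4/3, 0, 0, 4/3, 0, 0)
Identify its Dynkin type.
Compute the Cartan integers a_ij = 2(alpha_i, alpha_j)/(alpha_j, alpha_j); the resulting 6x6 Cartan matrix is
[[2, -1, 0, 0, 0, 0], [-1, 2, 0, -1, 0, 0], [0, 0, 2, 0, -1, 0], [0, -1, 0, 2, -1, 0], [0, 0, -1, -1, 2, -1], [0, 0, 0, 0, -1, 2]].
All simple roots have the same length, so the diagram is simply laced. The associated Dynkin diagram is a chain of 4 nodes with a fork of two nodes at one end (D_6), so the type is D_6 (the algebra so(12)).

D_6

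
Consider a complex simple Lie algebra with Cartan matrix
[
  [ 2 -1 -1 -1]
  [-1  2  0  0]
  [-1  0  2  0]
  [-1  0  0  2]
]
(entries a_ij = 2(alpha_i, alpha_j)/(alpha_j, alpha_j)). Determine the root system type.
D4

The matrix has rank 4 with 2's on the diagonal. Reading the off-diagonal entries as Dynkin edges (a single edge where a_ij = a_ji = -1; a double or triple edge where a_ij * a_ji = 2 or 3), the diagram is a chain of 2 nodes with a fork of two nodes at one end (D_4). One simple-root ordering that puts it in standard form is (alpha_2, alpha_1, alpha_4, alpha_3). So the algebra is type D_4, i.e. so(8).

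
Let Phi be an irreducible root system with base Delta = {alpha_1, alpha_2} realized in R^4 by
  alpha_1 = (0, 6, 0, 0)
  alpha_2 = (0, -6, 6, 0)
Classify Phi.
Compute the Cartan integers a_ij = 2(alpha_i, alpha_j)/(alpha_j, alpha_j); the resulting 2x2 Cartan matrix is
[[2, -1], [-2, 2]].
The roots have two lengths (squared-length ratio 2:1); the short ones are alpha_{1}. The associated Dynkin diagram is a chain of 2 nodes with a double edge at one end; the terminal node there is the unique short simple root (B_2), so the type is B_2 (the algebra so(5)).

B_2 (so(5))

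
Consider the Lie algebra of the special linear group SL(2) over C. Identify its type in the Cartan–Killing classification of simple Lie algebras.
A1

This is sl(2), which has dimension 2^2 - 1 = 3 and rank 2 - 1 = 1 (a Cartan subalgebra is the diagonal traceless matrices). In the classification of classical Lie algebras, the special linear algebra sl(n+1) has type A_n; here n = 1, so the Dynkin diagram is a chain of 1 nodes with single edges (A_1). Hence the type is A_1.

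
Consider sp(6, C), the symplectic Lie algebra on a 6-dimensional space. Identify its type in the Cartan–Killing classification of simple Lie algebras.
This is sp(6), which has dimension 6(6+1)/2 = 21 and rank 6/2 = 3. In the classification of classical Lie algebras, the symplectic algebra sp(2n) has type C_n; here n = 3, so the Dynkin diagram is a chain of 3 nodes with a double edge at one end; the terminal node there is the unique long simple root (C_3). Hence the type is C_3.

C_3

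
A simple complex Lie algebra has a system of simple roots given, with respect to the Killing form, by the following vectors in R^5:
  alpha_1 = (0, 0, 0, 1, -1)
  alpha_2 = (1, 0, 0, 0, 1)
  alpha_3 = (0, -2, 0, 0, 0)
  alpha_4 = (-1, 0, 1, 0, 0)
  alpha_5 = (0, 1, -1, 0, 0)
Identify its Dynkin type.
C_5

Compute the Cartan integers a_ij = 2(alpha_i, alpha_j)/(alpha_j, alpha_j); the resulting 5x5 Cartan matrix is
[[2, -1, 0, 0, 0], [-1, 2, 0, -1, 0], [0, 0, 2, 0, -2], [0, -1, 0, 2, -1], [0, 0, -1, -1, 2]].
The roots have two lengths (squared-length ratio 2:1); the short ones are alpha_{1,2,4,5}. The associated Dynkin diagram is a chain of 5 nodes with a double edge at one end; the terminal node there is the unique long simple root (C_5), so the type is C_5 (the algebra sp(10)).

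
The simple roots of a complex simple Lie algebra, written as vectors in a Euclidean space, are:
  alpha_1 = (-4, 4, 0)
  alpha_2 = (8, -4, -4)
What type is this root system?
Compute the Cartan integers a_ij = 2(alpha_i, alpha_j)/(alpha_j, alpha_j); the resulting 2x2 Cartan matrix is
[[2, -1], [-3, 2]].
The roots have two lengths (squared-length ratio 3:1); the short ones are alpha_{1}. The associated Dynkin diagram is two nodes joined by a triple edge (G_2), so the type is G_2.

G_2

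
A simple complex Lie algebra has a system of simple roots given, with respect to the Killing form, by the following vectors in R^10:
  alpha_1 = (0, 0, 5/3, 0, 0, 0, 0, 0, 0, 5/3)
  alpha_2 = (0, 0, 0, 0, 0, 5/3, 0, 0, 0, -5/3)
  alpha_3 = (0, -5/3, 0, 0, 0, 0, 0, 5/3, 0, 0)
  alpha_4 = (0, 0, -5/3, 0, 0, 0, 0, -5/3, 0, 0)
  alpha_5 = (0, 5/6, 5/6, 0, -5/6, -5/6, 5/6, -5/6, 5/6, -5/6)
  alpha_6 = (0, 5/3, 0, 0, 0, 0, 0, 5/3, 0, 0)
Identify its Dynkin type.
Compute the Cartan integers a_ij = 2(alpha_i, alpha_j)/(alpha_j, alpha_j); the resulting 6x6 Cartan matrix is
[[2, -1, 0, -1, 0, 0], [-1, 2, 0, 0, 0, 0], [0, 0, 2, -1, -1, 0], [-1, 0, -1, 2, 0, -1], [0, 0, -1, 0, 2, 0], [0, 0, 0, -1, 0, 2]].
All simple roots have the same length, so the diagram is simply laced. The associated Dynkin diagram is a chain of 5 nodes with one extra node attached to the third node from one end (E_6), so the type is E_6.

type E_6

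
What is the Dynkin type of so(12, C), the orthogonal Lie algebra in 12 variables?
This is so(12) with 12 even, which has dimension 12(12-1)/2 = 66 and rank 12/2 = 6. In the classification of classical Lie algebras, the orthogonal algebra so(2n) in an even number of variables has type D_n; here n = 6, so the Dynkin diagram is a chain of 4 nodes with a fork of two nodes at one end (D_6). Hence the type is D_6.

D6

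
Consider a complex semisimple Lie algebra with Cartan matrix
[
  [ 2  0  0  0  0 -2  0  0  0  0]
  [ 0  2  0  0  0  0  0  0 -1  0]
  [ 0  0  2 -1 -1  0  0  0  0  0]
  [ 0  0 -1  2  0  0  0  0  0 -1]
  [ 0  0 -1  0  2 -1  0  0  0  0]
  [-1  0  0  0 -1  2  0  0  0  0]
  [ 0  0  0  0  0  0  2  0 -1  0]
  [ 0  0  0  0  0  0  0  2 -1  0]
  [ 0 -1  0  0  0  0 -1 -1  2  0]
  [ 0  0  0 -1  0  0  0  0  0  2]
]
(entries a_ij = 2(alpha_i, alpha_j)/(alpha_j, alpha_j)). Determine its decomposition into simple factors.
The diagram associated to this matrix has two connected components: the simple roots {alpha_1, alpha_3, alpha_4, alpha_5, alpha_6, alpha_10} form a chain of 6 nodes with a double edge at one end; the terminal node there is the unique long simple root (C_6), and {alpha_2, alpha_7, alpha_8, alpha_9} form a chain of 2 nodes with a fork of two nodes at one end (D_4). A semisimple Lie algebra decomposes uniquely as the direct sum of simple ideals, one per connected component of its Dynkin diagram, so g ≅ C_6 ⊕ D_4 (dimension 78 + 28 = 106).

C_6 (sp(12)) ⊕ D_4 (so(8))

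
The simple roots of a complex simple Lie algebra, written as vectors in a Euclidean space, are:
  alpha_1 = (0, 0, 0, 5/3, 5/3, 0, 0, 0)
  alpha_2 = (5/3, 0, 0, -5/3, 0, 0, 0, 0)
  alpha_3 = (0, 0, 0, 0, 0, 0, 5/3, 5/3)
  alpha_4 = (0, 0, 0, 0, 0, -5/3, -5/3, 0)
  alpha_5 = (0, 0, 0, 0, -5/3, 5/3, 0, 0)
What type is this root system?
Compute the Cartan integers a_ij = 2(alpha_i, alpha_j)/(alpha_j, alpha_j); the resulting 5x5 Cartan matrix is
[[2, -1, 0, 0, -1], [-1, 2, 0, 0, 0], [0, 0, 2, -1, 0], [0, 0, -1, 2, -1], [-1, 0, 0, -1, 2]].
All simple roots have the same length, so the diagram is simply laced. The associated Dynkin diagram is a chain of 5 nodes with single edges (A_5), so the type is A_5 (the algebra sl(6)).

type A_5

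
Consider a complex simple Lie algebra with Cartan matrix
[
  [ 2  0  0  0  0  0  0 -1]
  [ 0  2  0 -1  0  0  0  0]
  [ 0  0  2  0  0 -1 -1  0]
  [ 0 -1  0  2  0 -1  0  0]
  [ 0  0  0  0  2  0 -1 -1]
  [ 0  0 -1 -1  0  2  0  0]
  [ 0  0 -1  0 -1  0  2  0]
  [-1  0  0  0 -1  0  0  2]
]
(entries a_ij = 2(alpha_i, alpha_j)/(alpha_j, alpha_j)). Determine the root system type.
The matrix has rank 8 with 2's on the diagonal. Reading the off-diagonal entries as Dynkin edges (a single edge where a_ij = a_ji = -1; a double or triple edge where a_ij * a_ji = 2 or 3), the diagram is a chain of 8 nodes with single edges (A_8). One simple-root ordering that puts it in standard form is (alpha_1, alpha_8, alpha_5, alpha_7, alpha_3, alpha_6, alpha_4, alpha_2). So the algebra is type A_8, i.e. sl(9).

A8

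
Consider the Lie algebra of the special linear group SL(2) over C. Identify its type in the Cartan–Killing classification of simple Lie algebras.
This is sl(2), which has dimension 2^2 - 1 = 3 and rank 2 - 1 = 1 (a Cartan subalgebra is the diagonal traceless matrices). In the classification of classical Lie algebras, the special linear algebra sl(n+1) has type A_n; here n = 1, so the Dynkin diagram is a chain of 1 nodes with single edges (A_1). Hence the type is A_1.

A_1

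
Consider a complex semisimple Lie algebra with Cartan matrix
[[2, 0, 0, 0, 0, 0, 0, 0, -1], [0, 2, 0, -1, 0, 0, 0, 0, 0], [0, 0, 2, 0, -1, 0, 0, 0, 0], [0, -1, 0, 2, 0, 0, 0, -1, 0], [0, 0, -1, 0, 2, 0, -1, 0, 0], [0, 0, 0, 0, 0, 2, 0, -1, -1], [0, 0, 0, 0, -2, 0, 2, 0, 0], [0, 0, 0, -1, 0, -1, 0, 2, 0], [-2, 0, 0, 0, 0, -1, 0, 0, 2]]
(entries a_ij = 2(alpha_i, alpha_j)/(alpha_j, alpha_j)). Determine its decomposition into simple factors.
The diagram associated to this matrix has two connected components: the simple roots {alpha_1, alpha_2, alpha_4, alpha_6, alpha_8, alpha_9} form a chain of 6 nodes with a double edge at one end; the terminal node there is the unique short simple root (B_6), and {alpha_3, alpha_5, alpha_7} form a chain of 3 nodes with a double edge at one end; the terminal node there is the unique long simple root (C_3). A semisimple Lie algebra decomposes uniquely as the direct sum of simple ideals, one per connected component of its Dynkin diagram, so g ≅ B_6 ⊕ C_3 (dimension 78 + 21 = 99).

B_6 ⊕ C_3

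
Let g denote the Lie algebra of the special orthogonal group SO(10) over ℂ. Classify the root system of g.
This is so(10) with 10 even, which has dimension 10(10-1)/2 = 45 and rank 10/2 = 5. In the classification of classical Lie algebras, the orthogonal algebra so(2n) in an even number of variables has type D_n; here n = 5, so the Dynkin diagram is a chain of 3 nodes with a fork of two nodes at one end (D_5). Hence the type is D_5.

D5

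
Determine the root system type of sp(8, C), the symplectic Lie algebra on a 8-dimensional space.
This is sp(8), which has dimension 8(8+1)/2 = 36 and rank 8/2 = 4. In the classification of classical Lie algebras, the symplectic algebra sp(2n) has type C_n; here n = 4, so the Dynkin diagram is a chain of 4 nodes with a double edge at one end; the terminal node there is the unique long simple root (C_4). Hence the type is C_4.

C_4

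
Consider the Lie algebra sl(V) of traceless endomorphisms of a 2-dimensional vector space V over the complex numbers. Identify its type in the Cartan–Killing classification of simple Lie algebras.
This is sl(2), which has dimension 2^2 - 1 = 3 and rank 2 - 1 = 1 (a Cartan subalgebra is the diagonal traceless matrices). In the classification of classical Lie algebras, the special linear algebra sl(n+1) has type A_n; here n = 1, so the Dynkin diagram is a chain of 1 nodes with single edges (A_1). Hence the type is A_1.

A_1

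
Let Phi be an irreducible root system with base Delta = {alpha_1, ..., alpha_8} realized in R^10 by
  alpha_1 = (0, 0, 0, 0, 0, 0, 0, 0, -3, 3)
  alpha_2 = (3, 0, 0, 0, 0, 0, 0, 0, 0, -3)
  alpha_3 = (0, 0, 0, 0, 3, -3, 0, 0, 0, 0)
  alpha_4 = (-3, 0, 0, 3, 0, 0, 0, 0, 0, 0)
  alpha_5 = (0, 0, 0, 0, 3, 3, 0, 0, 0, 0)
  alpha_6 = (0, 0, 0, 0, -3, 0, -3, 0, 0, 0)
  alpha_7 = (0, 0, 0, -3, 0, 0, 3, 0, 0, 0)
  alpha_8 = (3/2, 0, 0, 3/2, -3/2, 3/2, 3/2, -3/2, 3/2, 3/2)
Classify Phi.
Compute the Cartan integers a_ij = 2(alpha_i, alpha_j)/(alpha_j, alpha_j); the resulting 8x8 Cartan matrix is
[[2, -1, 0, 0, 0, 0, 0, 0], [-1, 2, 0, -1, 0, 0, 0, 0], [0, 0, 2, 0, 0, -1, 0, -1], [0, -1, 0, 2, 0, 0, -1, 0], [0, 0, 0, 0, 2, -1, 0, 0], [0, 0, -1, 0, -1, 2, -1, 0], [0, 0, 0, -1, 0, -1, 2, 0], [0, 0, -1, 0, 0, 0, 0, 2]].
All simple roots have the same length, so the diagram is simply laced. The associated Dynkin diagram is a chain of 7 nodes with one extra node attached to the third node from one end (E_8), so the type is E_8.

type E_8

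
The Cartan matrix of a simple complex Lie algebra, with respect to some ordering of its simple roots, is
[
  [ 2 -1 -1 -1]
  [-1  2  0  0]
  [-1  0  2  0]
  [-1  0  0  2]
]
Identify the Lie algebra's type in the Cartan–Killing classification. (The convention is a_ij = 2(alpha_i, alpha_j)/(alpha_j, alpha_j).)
The matrix has rank 4 with 2's on the diagonal. Reading the off-diagonal entries as Dynkin edges (a single edge where a_ij = a_ji = -1; a double or triple edge where a_ij * a_ji = 2 or 3), the diagram is a chain of 2 nodes with a fork of two nodes at one end (D_4). One simple-root ordering that puts it in standard form is (alpha_3, alpha_1, alpha_2, alpha_4). So the algebra is type D_4, i.e. so(8).

D4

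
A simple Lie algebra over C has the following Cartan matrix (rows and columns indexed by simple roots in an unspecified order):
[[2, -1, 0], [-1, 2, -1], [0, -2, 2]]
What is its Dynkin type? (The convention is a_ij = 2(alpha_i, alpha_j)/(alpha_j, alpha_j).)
The matrix has rank 3 with 2's on the diagonal. Reading the off-diagonal entries as Dynkin edges (a single edge where a_ij = a_ji = -1; a double or triple edge where a_ij * a_ji = 2 or 3), the diagram is a chain of 3 nodes with a double edge at one end; the terminal node there is the unique long simple root (C_3). One simple-root ordering that puts it in standard form is (alpha_1, alpha_2, alpha_3). So the algebra is type C_3, i.e. sp(6).

C_3 (sp(6))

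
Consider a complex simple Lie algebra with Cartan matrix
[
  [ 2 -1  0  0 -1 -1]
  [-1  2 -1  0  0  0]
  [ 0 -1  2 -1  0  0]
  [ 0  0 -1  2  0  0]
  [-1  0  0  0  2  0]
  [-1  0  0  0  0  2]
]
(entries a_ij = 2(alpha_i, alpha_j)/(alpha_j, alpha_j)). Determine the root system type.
The matrix has rank 6 with 2's on the diagonal. Reading the off-diagonal entries as Dynkin edges (a single edge where a_ij = a_ji = -1; a double or triple edge where a_ij * a_ji = 2 or 3), the diagram is a chain of 4 nodes with a fork of two nodes at one end (D_6). One simple-root ordering that puts it in standard form is (alpha_4, alpha_3, alpha_2, alpha_1, alpha_6, alpha_5). So the algebra is type D_6, i.e. so(12).

D_6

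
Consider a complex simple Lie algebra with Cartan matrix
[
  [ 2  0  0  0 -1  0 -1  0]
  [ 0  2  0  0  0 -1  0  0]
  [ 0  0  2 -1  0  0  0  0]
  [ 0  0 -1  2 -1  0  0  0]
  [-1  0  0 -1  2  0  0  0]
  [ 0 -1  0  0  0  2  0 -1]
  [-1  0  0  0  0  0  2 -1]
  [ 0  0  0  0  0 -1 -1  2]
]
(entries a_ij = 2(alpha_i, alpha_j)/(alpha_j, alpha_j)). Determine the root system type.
A_8 (sl(9))

The matrix has rank 8 with 2's on the diagonal. Reading the off-diagonal entries as Dynkin edges (a single edge where a_ij = a_ji = -1; a double or triple edge where a_ij * a_ji = 2 or 3), the diagram is a chain of 8 nodes with single edges (A_8). One simple-root ordering that puts it in standard form is (alpha_3, alpha_4, alpha_5, alpha_1, alpha_7, alpha_8, alpha_6, alpha_2). So the algebra is type A_8, i.e. sl(9).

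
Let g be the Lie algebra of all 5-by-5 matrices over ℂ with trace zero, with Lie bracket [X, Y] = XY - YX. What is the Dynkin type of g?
A4

This is sl(5), which has dimension 5^2 - 1 = 24 and rank 5 - 1 = 4 (a Cartan subalgebra is the diagonal traceless matrices). In the classification of classical Lie algebras, the special linear algebra sl(n+1) has type A_n; here n = 4, so the Dynkin diagram is a chain of 4 nodes with single edges (A_4). Hence the type is A_4.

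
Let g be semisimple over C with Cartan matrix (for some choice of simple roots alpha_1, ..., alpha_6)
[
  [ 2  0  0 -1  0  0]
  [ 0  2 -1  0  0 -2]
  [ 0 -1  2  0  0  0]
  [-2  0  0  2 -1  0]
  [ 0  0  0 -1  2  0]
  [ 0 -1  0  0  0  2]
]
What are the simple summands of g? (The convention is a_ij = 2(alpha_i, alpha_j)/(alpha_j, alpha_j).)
The diagram associated to this matrix has two connected components: the simple roots {alpha_2, alpha_3, alpha_6} form a chain of 3 nodes with a double edge at one end; the terminal node there is the unique short simple root (B_3), and {alpha_1, alpha_4, alpha_5} form a chain of 3 nodes with a double edge at one end; the terminal node there is the unique short simple root (B_3). A semisimple Lie algebra decomposes uniquely as the direct sum of simple ideals, one per connected component of its Dynkin diagram, so g ≅ B_3 ⊕ B_3 (dimension 21 + 21 = 42).

type B_3 ⊕ type B_3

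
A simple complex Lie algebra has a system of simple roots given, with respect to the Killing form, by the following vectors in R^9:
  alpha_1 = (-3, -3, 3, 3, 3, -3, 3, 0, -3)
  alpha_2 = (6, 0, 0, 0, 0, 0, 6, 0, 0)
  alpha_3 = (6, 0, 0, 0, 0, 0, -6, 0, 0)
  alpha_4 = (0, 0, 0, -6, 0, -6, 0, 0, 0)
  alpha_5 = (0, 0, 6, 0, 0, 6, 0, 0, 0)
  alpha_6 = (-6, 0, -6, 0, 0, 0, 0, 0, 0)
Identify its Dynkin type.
type E_6

Compute the Cartan integers a_ij = 2(alpha_i, alpha_j)/(alpha_j, alpha_j); the resulting 6x6 Cartan matrix is
[[2, 0, -1, 0, 0, 0], [0, 2, 0, 0, 0, -1], [-1, 0, 2, 0, 0, -1], [0, 0, 0, 2, -1, 0], [0, 0, 0, -1, 2, -1], [0, -1, -1, 0, -1, 2]].
All simple roots have the same length, so the diagram is simply laced. The associated Dynkin diagram is a chain of 5 nodes with one extra node attached to the third node from one end (E_6), so the type is E_6.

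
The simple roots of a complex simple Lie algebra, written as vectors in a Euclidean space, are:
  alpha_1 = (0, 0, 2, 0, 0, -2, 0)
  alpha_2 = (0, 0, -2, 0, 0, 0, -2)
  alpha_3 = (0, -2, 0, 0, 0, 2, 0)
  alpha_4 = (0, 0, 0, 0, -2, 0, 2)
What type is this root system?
A4

Compute the Cartan integers a_ij = 2(alpha_i, alpha_j)/(alpha_j, alpha_j); the resulting 4x4 Cartan matrix is
[[2, -1, -1, 0], [-1, 2, 0, -1], [-1, 0, 2, 0], [0, -1, 0, 2]].
All simple roots have the same length, so the diagram is simply laced. The associated Dynkin diagram is a chain of 4 nodes with single edges (A_4), so the type is A_4 (the algebra sl(5)).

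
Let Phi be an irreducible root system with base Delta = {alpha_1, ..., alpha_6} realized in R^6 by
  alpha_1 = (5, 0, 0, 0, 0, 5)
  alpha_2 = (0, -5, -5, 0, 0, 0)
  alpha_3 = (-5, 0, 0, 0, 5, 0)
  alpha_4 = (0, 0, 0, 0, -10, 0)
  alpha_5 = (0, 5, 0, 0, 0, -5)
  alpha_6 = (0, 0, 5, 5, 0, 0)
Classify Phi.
C6

Compute the Cartan integers a_ij = 2(alpha_i, alpha_j)/(alpha_j, alpha_j); the resulting 6x6 Cartan matrix is
[[2, 0, -1, 0, -1, 0], [0, 2, 0, 0, -1, -1], [-1, 0, 2, -1, 0, 0], [0, 0, -2, 2, 0, 0], [-1, -1, 0, 0, 2, 0], [0, -1, 0, 0, 0, 2]].
The roots have two lengths (squared-length ratio 2:1); the short ones are alpha_{1,2,3,5,6}. The associated Dynkin diagram is a chain of 6 nodes with a double edge at one end; the terminal node there is the unique long simple root (C_6), so the type is C_6 (the algebra sp(12)).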